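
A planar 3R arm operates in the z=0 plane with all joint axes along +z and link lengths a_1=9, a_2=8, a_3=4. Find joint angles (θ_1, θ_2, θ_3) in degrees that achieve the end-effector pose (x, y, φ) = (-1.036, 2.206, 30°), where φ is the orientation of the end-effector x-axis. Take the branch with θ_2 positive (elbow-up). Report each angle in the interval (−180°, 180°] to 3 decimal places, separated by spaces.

114.761 149.999 125.240

wrist centre = target − a_3·(cos φ, sin φ) = (-4.5001, 0.2060)
cos θ_2 = (20.2934−9²−8²)/(2·9·8) = -0.8660; θ_2 = 149.9992° (elbow-up)
β = atan2(0.2060,-4.5001) = 177.3790°; ψ = atan2(4.0001,2.0719) = 62.6181°
θ_1 = β − ψ = 114.7609°
θ_3 = φ − θ_1 − θ_2 = 125.2399° (wrapped to (-180°,180°])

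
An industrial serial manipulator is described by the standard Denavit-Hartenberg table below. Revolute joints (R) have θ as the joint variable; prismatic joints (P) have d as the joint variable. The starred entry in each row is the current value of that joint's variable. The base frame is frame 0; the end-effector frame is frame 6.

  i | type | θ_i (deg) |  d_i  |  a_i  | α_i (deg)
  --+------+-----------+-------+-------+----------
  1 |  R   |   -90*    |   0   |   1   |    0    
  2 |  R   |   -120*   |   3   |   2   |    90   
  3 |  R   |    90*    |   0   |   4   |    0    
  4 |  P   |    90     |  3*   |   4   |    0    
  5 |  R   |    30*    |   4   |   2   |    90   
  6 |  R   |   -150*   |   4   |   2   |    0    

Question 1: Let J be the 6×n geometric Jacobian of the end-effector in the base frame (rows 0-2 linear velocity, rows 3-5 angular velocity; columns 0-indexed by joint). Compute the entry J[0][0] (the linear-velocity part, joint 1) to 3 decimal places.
-2.080

axis z_0 = ẑ; lever o_n−o_0 = (6.6651,2.0801,10.3301)
cross product → J_v[:, 0] = (-2.0801,6.6651,0.0000)
J_ω[:, 0] = z_0
entry J[0][0] = -2.0801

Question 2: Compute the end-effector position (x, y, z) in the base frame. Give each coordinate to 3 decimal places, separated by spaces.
6.665 2.080 10.330

after link 1: o_1 = (0.0000, -1.0000, 0.0000)
after link 2: o_2 = (-1.7321, -0.0000, 3.0000)
after link 3: o_3 = (-1.7321, -0.0000, 7.0000)
after link 4: o_4 = (3.2321, 0.5981, 7.0000)
after link 5: o_5 = (6.7321, 3.1962, 6.0000)
after link 6: o_6 = (6.6651, 2.0801, 10.3301)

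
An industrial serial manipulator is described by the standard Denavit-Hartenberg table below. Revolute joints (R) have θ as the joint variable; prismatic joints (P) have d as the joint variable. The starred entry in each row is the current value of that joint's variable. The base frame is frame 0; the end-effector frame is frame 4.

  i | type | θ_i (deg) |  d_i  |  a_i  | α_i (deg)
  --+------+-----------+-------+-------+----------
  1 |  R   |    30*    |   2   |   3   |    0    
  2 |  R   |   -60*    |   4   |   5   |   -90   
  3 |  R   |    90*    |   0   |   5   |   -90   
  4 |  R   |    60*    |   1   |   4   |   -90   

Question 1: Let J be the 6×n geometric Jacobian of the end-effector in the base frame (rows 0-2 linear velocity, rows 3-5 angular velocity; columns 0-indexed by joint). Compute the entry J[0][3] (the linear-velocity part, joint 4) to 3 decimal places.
axis z_3 = (-0.8660,0.5000,-0.0000); lever o_n−o_3 = (-2.5981,-2.5000,-2.0000)
cross product → J_v[:, 3] = (-1.0000,-1.7321,3.4641)
J_ω[:, 3] = z_3
entry J[0][3] = -1.0000

-1.000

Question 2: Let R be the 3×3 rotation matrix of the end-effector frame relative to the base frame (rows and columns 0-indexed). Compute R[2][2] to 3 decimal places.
End-effector z-axis (col 2 of R) = (-0.2500,-0.4330,0.8660)
R[2][2] = 0.8660

0.866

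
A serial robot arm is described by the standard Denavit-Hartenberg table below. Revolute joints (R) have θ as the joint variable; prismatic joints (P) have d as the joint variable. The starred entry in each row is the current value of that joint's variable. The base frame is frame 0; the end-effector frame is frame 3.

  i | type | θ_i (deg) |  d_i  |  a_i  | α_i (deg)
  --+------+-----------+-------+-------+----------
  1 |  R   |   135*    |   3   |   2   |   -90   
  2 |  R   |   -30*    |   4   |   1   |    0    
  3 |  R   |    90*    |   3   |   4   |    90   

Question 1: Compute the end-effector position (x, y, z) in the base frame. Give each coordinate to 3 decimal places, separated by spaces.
-8.391 -1.509 0.036

after link 1: o_1 = (-1.4142, 1.4142, 3.0000)
after link 2: o_2 = (-4.8550, -0.8018, 3.5000)
after link 3: o_3 = (-8.3905, -1.5089, 0.0359)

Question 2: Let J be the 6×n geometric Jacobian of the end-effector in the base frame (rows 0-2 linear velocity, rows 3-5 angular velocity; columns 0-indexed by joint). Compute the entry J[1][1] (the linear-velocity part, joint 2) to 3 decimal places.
-2.096

axis z_1 = (-0.7071,-0.7071,0.0000); lever o_n−o_1 = (-6.9763,-2.9232,-2.9641)
cross product → J_v[:, 1] = (2.0959,-2.0959,-2.8660)
J_ω[:, 1] = z_1
entry J[1][1] = -2.0959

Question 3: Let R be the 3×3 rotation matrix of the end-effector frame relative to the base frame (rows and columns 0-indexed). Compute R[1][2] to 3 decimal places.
0.612

End-effector z-axis (col 2 of R) = (-0.6124,0.6124,0.5000)
R[1][2] = 0.6124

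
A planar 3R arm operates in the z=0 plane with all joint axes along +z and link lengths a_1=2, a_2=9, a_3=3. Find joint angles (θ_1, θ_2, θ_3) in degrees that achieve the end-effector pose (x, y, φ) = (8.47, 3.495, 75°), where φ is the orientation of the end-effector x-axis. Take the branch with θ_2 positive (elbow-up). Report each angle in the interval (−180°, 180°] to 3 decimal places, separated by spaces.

-119.993 134.993 60.000

wrist centre = target − a_3·(cos φ, sin φ) = (7.6935, 0.5972)
cos θ_2 = (59.5473−2²−9²)/(2·2·9) = -0.7070; θ_2 = 134.9930° (elbow-up)
β = atan2(0.5972,7.6935) = 4.4388°; ψ = atan2(6.3647,-4.3632) = 124.4316°
θ_1 = β − ψ = -119.9928°
θ_3 = φ − θ_1 − θ_2 = 59.9998° (wrapped to (-180°,180°])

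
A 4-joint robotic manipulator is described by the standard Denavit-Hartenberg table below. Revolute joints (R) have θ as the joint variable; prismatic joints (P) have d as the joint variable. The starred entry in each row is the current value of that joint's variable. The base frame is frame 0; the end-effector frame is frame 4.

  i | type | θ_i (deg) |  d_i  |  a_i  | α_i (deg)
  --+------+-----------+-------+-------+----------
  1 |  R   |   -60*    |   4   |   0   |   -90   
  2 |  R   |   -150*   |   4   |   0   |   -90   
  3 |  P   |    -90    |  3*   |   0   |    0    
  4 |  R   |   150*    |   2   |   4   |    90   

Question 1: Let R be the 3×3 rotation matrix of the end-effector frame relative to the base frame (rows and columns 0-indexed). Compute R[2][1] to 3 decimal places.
End-effector y-axis (col 1 of R) = (0.2500,-0.4330,0.8660)
R[2][1] = 0.8660

0.866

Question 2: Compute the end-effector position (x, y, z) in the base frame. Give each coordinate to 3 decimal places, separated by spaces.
after link 1: o_1 = (0.0000, 0.0000, 4.0000)
after link 2: o_2 = (3.4641, 2.0000, 4.0000)
after link 3: o_3 = (4.2141, 0.7010, 6.5981)
after link 4: o_4 = (0.8481, -0.3971, 9.3301)

0.848 -0.397 9.330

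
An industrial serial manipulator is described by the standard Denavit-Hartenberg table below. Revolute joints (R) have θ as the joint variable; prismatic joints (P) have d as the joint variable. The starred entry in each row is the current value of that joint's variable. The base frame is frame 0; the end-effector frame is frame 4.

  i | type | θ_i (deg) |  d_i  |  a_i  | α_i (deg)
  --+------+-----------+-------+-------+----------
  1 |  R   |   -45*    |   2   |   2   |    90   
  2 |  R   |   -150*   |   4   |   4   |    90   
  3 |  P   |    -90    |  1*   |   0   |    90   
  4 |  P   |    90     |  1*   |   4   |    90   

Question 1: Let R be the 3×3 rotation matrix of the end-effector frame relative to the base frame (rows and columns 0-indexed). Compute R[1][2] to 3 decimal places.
0.707

End-effector z-axis (col 2 of R) = (0.7071,0.7071,-0.0000)
R[1][2] = 0.7071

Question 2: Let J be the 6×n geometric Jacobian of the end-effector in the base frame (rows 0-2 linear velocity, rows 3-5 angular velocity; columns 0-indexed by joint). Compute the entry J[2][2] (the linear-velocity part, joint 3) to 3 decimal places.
0.866

prismatic axis z_2 = (-0.3536,0.3536,0.8660)
J_v[:, 2] = z_2; J_ω[:, 2] = (0,0,0)
entry J[2][2] = 0.8660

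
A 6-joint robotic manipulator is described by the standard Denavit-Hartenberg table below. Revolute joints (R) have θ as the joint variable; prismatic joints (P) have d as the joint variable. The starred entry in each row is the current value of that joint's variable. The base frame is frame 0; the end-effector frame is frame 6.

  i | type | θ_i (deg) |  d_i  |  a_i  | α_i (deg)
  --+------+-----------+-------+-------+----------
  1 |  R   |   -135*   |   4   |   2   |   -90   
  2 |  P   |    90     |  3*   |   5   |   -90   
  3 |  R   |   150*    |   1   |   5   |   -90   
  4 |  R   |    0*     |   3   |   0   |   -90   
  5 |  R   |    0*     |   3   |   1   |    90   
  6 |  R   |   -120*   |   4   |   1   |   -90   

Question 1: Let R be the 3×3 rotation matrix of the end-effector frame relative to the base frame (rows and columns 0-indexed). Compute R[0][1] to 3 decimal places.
End-effector y-axis (col 1 of R) = (-0.6124,0.6124,-0.5000)
R[0][1] = -0.6124

-0.612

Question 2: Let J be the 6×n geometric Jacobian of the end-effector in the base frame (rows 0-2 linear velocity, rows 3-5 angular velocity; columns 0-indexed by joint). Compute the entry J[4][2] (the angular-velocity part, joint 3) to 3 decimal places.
axis z_2 = (0.7071,0.7071,-0.0000); lever o_n−o_2 = (1.5402,-3.1439,8.2631)
cross product → J_v[:, 2] = (5.8429,-5.8429,-3.3122)
J_ω[:, 2] = z_2
entry J[4][2] = 0.7071

0.707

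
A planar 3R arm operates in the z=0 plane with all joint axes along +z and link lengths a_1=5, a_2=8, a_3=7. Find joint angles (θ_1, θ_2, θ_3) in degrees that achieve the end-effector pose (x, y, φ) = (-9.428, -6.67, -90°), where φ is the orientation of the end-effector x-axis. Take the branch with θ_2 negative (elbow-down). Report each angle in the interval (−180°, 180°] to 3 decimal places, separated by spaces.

wrist centre = target − a_3·(cos φ, sin φ) = (-9.4280, 0.3300)
cos θ_2 = (88.9961−5²−8²)/(2·5·8) = -0.0000; θ_2 = -90.0028° (elbow-down)
β = atan2(0.3300,-9.4280) = 177.9953°; ψ = atan2(-8.0000,4.9996) = -57.9966°
θ_1 = β − ψ = 235.9920°
θ_3 = φ − θ_1 − θ_2 = 124.0108° (wrapped to (-180°,180°])

-124.008 -90.003 124.011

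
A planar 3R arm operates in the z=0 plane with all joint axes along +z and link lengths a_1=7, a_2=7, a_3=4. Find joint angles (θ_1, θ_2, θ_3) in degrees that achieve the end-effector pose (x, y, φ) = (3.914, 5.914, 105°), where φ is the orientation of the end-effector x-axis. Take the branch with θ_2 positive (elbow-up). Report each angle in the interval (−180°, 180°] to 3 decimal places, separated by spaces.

wrist centre = target − a_3·(cos φ, sin φ) = (4.9493, 2.0503)
cos θ_2 = (28.6991−7²−7²)/(2·7·7) = -0.7072; θ_2 = 135.0037° (elbow-up)
β = atan2(2.0503,4.9493) = 22.5024°; ψ = atan2(4.9494,2.0499) = 67.5019°
θ_1 = β − ψ = -44.9995°
θ_3 = φ − θ_1 − θ_2 = 14.9958° (wrapped to (-180°,180°])

-44.999 135.004 14.996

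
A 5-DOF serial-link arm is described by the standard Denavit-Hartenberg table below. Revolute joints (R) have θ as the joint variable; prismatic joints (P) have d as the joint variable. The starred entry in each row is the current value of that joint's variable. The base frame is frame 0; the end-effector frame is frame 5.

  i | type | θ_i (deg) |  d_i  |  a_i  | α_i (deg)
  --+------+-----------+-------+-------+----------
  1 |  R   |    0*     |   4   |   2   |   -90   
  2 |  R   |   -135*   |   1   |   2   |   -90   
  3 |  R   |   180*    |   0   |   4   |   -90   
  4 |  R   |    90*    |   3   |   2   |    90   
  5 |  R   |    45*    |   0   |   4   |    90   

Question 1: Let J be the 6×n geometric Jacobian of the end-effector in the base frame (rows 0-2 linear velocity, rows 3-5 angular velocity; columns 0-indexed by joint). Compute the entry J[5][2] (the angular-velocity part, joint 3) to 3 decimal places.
axis z_2 = (0.7071,0.0000,0.7071); lever o_n−o_2 = (-0.5858,5.8284,-6.2426)
cross product → J_v[:, 2] = (-4.1213,4.0000,4.1213)
J_ω[:, 2] = z_2
entry J[5][2] = 0.7071

0.707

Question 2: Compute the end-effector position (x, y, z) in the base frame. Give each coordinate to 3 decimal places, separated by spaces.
-0.000 6.828 -0.828

after link 1: o_1 = (2.0000, 0.0000, 4.0000)
after link 2: o_2 = (0.5858, 1.0000, 5.4142)
after link 3: o_3 = (3.4142, 1.0000, 2.5858)
after link 4: o_4 = (2.0000, 4.0000, 1.1716)
after link 5: o_5 = (-0.0000, 6.8284, -0.8284)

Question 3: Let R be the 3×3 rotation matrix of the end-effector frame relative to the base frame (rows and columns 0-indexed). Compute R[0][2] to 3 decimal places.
End-effector z-axis (col 2 of R) = (-0.5000,-0.7071,-0.5000)
R[0][2] = -0.5000

-0.500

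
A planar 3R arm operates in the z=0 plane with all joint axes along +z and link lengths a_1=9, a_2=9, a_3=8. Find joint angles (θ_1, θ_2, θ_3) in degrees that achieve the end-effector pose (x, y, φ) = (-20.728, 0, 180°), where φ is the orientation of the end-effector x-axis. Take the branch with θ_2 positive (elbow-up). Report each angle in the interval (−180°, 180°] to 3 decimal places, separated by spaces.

wrist centre = target − a_3·(cos φ, sin φ) = (-12.7280, -0.0000)
cos θ_2 = (162.0020−9²−9²)/(2·9·9) = 0.0000; θ_2 = 89.9993° (elbow-up)
β = atan2(-0.0000,-12.7280) = -180.0000°; ψ = atan2(9.0000,9.0001) = 44.9996°
θ_1 = β − ψ = -224.9996°
θ_3 = φ − θ_1 − θ_2 = -44.9996° (wrapped to (-180°,180°])

135.000 89.999 -45.000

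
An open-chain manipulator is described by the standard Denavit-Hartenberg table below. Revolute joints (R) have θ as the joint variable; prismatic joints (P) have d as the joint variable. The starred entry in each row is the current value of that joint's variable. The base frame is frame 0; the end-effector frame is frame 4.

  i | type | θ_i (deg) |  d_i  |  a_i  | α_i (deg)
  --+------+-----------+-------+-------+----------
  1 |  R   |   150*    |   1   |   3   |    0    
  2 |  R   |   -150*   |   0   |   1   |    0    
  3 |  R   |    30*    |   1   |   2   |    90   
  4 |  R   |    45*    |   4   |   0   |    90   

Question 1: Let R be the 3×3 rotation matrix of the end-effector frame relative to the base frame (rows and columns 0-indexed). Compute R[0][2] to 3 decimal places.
0.612

End-effector z-axis (col 2 of R) = (0.6124,0.3536,-0.7071)
R[0][2] = 0.6124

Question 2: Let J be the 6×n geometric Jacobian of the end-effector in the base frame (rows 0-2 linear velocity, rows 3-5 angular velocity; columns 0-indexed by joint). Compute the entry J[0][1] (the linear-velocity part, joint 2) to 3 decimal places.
2.464

axis z_1 = (0.0000,0.0000,1.0000); lever o_n−o_1 = (4.7321,-2.4641,1.0000)
cross product → J_v[:, 1] = (2.4641,4.7321,-0.0000)
J_ω[:, 1] = z_1
entry J[0][1] = 2.4641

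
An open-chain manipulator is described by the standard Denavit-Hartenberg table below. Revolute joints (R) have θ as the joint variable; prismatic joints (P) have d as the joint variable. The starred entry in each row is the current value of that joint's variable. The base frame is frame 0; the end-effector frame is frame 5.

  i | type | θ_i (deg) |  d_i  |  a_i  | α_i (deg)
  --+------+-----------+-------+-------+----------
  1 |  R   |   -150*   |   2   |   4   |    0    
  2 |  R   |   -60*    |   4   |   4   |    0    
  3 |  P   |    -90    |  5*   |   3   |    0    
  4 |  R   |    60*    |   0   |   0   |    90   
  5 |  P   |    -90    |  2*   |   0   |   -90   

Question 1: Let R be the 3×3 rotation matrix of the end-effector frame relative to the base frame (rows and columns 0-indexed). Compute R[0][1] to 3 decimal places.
-0.866

End-effector y-axis (col 1 of R) = (-0.8660,-0.5000,-0.0000)
R[0][1] = -0.8660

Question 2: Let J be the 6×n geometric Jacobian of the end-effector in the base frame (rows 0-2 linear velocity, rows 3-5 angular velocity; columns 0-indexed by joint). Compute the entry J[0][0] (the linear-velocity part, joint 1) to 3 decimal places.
-3.598

axis z_0 = ẑ; lever o_n−o_0 = (-3.6962,3.5981,11.0000)
cross product → J_v[:, 0] = (-3.5981,-3.6962,0.0000)
J_ω[:, 0] = z_0
entry J[0][0] = -3.5981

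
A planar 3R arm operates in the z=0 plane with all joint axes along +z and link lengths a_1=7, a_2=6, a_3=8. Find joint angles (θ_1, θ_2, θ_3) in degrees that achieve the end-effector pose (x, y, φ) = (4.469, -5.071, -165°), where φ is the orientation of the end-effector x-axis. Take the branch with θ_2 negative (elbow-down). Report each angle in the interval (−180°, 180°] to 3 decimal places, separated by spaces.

-0.007 -29.988 -135.005

wrist centre = target − a_3·(cos φ, sin φ) = (12.1964, -3.0004)
cos θ_2 = (157.7550−7²−6²)/(2·7·6) = 0.8661; θ_2 = -29.9879° (elbow-down)
β = atan2(-3.0004,12.1964) = -13.8209°; ψ = atan2(-2.9989,12.1968) = -13.8137°
θ_1 = β − ψ = -0.0073°
θ_3 = φ − θ_1 − θ_2 = -135.0049° (wrapped to (-180°,180°])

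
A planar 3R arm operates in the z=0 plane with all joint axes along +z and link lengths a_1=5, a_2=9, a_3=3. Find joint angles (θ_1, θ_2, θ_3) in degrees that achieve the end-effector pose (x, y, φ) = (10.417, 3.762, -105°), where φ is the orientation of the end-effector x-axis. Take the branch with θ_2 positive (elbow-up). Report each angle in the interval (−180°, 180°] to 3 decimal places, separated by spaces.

wrist centre = target − a_3·(cos φ, sin φ) = (11.1935, 6.6598)
cos θ_2 = (169.6461−5²−9²)/(2·5·9) = 0.7072; θ_2 = 44.9941° (elbow-up)
β = atan2(6.6598,11.1935) = 30.7514°; ψ = atan2(6.3633,11.3646) = 29.2455°
θ_1 = β − ψ = 1.5059°
θ_3 = φ − θ_1 − θ_2 = -151.5001° (wrapped to (-180°,180°])

1.506 44.994 -151.500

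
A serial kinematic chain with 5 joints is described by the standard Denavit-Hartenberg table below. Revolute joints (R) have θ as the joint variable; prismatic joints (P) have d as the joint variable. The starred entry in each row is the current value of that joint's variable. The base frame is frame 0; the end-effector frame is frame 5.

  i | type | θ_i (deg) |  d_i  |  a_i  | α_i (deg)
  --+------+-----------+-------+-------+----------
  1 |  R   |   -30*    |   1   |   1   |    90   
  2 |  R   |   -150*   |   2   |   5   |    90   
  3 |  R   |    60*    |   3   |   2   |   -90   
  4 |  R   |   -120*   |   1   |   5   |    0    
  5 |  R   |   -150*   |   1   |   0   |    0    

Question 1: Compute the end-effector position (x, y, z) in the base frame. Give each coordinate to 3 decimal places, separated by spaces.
-5.855 0.416 5.839

after link 1: o_1 = (0.8660, -0.5000, 1.0000)
after link 2: o_2 = (-3.8840, -0.0670, -1.5000)
after link 3: o_3 = (-6.7990, -0.3840, 0.5981)
after link 4: o_4 = (-6.2545, 1.2243, 5.4061)
after link 5: o_5 = (-5.8550, 0.4163, 5.8391)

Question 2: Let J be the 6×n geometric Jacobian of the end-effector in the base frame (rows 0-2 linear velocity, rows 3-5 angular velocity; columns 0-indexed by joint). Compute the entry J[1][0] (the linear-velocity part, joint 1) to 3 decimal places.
-5.855

axis z_0 = ẑ; lever o_n−o_0 = (-5.8550,0.4163,5.8391)
cross product → J_v[:, 0] = (-0.4163,-5.8550,0.0000)
J_ω[:, 0] = z_0
entry J[1][0] = -5.8550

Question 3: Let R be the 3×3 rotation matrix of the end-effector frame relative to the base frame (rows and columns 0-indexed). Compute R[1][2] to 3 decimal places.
-0.808

End-effector z-axis (col 2 of R) = (0.3995,-0.8080,0.4330)
R[1][2] = -0.8080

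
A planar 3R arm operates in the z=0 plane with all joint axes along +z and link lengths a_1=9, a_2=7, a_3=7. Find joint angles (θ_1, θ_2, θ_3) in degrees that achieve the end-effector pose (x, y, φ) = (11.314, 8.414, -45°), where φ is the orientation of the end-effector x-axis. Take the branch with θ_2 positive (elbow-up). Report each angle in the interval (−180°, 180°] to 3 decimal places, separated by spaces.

wrist centre = target − a_3·(cos φ, sin φ) = (6.3643, 13.3637)
cos θ_2 = (219.0935−9²−7²)/(2·9·7) = 0.7071; θ_2 = 45.0013° (elbow-up)
β = atan2(13.3637,6.3643) = 64.5347°; ψ = atan2(4.9499,13.9496) = 19.5366°
θ_1 = β − ψ = 44.9981°
θ_3 = φ − θ_1 − θ_2 = -134.9994° (wrapped to (-180°,180°])

44.998 45.001 -134.999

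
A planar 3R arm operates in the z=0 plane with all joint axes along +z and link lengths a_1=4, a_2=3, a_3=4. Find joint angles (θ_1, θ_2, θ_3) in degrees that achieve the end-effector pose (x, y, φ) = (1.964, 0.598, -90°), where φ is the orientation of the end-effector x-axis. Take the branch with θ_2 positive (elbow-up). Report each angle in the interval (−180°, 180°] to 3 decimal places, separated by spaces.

wrist centre = target − a_3·(cos φ, sin φ) = (1.9640, 4.5980)
cos θ_2 = (24.9989−4²−3²)/(2·4·3) = -0.0000; θ_2 = 90.0026° (elbow-up)
β = atan2(4.5980,1.9640) = 66.8706°; ψ = atan2(3.0000,3.9999) = 36.8708°
θ_1 = β − ψ = 29.9998°
θ_3 = φ − θ_1 − θ_2 = 149.9976° (wrapped to (-180°,180°])

30.000 90.003 149.998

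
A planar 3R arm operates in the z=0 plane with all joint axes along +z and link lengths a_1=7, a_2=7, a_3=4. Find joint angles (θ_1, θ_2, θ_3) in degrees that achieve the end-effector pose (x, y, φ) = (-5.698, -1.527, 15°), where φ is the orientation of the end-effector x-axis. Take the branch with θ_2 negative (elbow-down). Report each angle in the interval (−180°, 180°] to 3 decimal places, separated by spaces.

-119.996 -90.005 -134.999

wrist centre = target − a_3·(cos φ, sin φ) = (-9.5617, -2.5623)
cos θ_2 = (97.9914−7²−7²)/(2·7·7) = -0.0001; θ_2 = -90.0050° (elbow-down)
β = atan2(-2.5623,-9.5617) = -164.9987°; ψ = atan2(-7.0000,6.9994) = -45.0025°
θ_1 = β − ψ = -119.9962°
θ_3 = φ − θ_1 − θ_2 = -134.9988° (wrapped to (-180°,180°])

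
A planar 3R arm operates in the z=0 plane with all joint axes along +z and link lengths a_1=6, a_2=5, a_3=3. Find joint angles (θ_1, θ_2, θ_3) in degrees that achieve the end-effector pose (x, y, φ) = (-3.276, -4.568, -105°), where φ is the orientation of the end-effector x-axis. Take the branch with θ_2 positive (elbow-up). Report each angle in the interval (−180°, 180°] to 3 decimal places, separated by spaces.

157.492 150.002 -52.495

wrist centre = target − a_3·(cos φ, sin φ) = (-2.4995, -1.6702)
cos θ_2 = (9.0374−6²−5²)/(2·6·5) = -0.8660; θ_2 = 150.0021° (elbow-up)
β = atan2(-1.6702,-2.4995) = -146.2487°; ψ = atan2(2.4998,1.6698) = 56.2589°
θ_1 = β − ψ = -202.5076°
θ_3 = φ − θ_1 − θ_2 = -52.4946° (wrapped to (-180°,180°])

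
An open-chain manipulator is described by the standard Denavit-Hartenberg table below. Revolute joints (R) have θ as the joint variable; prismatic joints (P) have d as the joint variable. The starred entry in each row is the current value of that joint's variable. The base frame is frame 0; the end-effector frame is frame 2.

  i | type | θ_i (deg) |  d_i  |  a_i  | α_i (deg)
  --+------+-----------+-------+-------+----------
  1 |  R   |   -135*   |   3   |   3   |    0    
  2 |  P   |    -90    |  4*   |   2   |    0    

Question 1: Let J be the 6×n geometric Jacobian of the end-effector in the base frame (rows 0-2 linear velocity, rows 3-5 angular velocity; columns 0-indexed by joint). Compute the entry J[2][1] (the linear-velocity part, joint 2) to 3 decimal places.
1.000

prismatic axis z_1 = (0.0000,0.0000,1.0000)
J_v[:, 1] = z_1; J_ω[:, 1] = (0,0,0)
entry J[2][1] = 1.0000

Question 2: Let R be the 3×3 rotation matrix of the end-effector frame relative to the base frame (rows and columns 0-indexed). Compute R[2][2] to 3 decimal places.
End-effector z-axis (col 2 of R) = (0.0000,0.0000,1.0000)
R[2][2] = 1.0000

1.000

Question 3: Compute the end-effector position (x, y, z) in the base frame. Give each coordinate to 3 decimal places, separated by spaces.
-3.536 -0.707 7.000

after link 1: o_1 = (-2.1213, -2.1213, 3.0000)
after link 2: o_2 = (-3.5355, -0.7071, 7.0000)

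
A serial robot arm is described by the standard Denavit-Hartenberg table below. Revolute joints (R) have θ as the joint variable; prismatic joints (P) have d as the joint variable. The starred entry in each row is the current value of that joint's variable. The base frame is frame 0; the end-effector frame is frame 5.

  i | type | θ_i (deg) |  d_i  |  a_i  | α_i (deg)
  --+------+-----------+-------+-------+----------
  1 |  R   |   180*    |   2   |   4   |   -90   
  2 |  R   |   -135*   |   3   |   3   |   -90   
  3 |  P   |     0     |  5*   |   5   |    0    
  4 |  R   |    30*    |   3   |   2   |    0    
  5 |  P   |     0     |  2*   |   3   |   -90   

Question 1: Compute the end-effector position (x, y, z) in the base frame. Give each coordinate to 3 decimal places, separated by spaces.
-2.352 -0.500 17.790

after link 1: o_1 = (-4.0000, 0.0000, 2.0000)
after link 2: o_2 = (-1.8787, -3.0000, 4.1213)
after link 3: o_3 = (-1.8787, -3.0000, 11.1924)
after link 4: o_4 = (-2.7753, -2.0000, 14.5385)
after link 5: o_5 = (-2.3524, -0.5000, 17.7898)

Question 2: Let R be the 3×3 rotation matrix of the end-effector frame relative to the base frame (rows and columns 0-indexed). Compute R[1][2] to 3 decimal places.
0.866

End-effector z-axis (col 2 of R) = (-0.3536,0.8660,-0.3536)
R[1][2] = 0.8660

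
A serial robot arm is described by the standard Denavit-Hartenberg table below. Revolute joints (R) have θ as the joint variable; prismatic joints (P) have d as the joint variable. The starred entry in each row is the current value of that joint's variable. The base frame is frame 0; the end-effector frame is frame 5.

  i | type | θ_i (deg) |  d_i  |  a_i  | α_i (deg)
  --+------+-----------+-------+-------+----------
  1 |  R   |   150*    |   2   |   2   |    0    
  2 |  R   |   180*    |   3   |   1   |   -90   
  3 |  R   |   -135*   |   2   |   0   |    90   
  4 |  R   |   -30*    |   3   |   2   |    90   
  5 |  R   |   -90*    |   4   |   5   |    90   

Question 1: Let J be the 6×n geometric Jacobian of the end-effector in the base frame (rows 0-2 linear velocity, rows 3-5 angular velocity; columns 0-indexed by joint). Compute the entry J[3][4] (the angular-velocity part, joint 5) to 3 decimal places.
axis z_4 = (-0.1268,-0.9268,-0.3536); lever o_n−o_4 = (2.5546,-5.4749,2.1213)
cross product → J_v[:, 4] = (-3.9017,-0.6341,3.0619)
J_ω[:, 4] = z_4
entry J[3][4] = -0.1268

-0.127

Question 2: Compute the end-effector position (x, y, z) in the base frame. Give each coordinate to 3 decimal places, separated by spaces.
-0.709 -2.436 6.225

after link 1: o_1 = (-1.7321, 1.0000, 2.0000)
after link 2: o_2 = (-0.8660, 0.5000, 5.0000)
after link 3: o_3 = (0.1340, 2.2321, 5.0000)
after link 4: o_4 = (-3.2638, 3.0391, 4.1034)
after link 5: o_5 = (-0.7092, -2.4358, 6.2247)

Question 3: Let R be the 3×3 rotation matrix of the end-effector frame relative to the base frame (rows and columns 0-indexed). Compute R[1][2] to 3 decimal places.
End-effector z-axis (col 2 of R) = (0.7803,0.1268,-0.6124)
R[1][2] = 0.1268

0.127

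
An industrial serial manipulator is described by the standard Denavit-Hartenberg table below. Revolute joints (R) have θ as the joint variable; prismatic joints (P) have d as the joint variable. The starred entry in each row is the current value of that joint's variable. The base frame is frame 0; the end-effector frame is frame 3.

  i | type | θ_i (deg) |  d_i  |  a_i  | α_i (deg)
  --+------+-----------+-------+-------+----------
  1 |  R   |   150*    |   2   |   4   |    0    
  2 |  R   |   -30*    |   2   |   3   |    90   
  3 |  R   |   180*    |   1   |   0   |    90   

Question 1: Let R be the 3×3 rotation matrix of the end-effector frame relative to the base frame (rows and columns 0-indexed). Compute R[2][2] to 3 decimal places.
1.000

End-effector z-axis (col 2 of R) = (-0.0000,0.0000,1.0000)
R[2][2] = 1.0000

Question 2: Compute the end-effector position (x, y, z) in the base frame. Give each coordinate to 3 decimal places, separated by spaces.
after link 1: o_1 = (-3.4641, 2.0000, 2.0000)
after link 2: o_2 = (-4.9641, 4.5981, 4.0000)
after link 3: o_3 = (-4.0981, 5.0981, 4.0000)

-4.098 5.098 4.000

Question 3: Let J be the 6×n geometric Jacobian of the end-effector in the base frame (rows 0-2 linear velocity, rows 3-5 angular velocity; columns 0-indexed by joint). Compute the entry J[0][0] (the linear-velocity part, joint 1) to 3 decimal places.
axis z_0 = ẑ; lever o_n−o_0 = (-4.0981,5.0981,4.0000)
cross product → J_v[:, 0] = (-5.0981,-4.0981,0.0000)
J_ω[:, 0] = z_0
entry J[0][0] = -5.0981

-5.098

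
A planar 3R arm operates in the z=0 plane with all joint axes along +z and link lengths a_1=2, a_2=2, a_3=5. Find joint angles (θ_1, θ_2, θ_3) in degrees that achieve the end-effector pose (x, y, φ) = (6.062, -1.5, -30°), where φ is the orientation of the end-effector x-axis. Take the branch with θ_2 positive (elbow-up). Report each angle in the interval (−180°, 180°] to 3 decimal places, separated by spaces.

-30.000 120.005 -120.005

wrist centre = target − a_3·(cos φ, sin φ) = (1.7319, 1.0000)
cos θ_2 = (3.9994−2²−2²)/(2·2·2) = -0.5001; θ_2 = 120.0051° (elbow-up)
β = atan2(1.0000,1.7319) = 30.0025°; ψ = atan2(1.7320,0.9998) = 60.0025°
θ_1 = β − ψ = -30.0000°
θ_3 = φ − θ_1 − θ_2 = -120.0051° (wrapped to (-180°,180°])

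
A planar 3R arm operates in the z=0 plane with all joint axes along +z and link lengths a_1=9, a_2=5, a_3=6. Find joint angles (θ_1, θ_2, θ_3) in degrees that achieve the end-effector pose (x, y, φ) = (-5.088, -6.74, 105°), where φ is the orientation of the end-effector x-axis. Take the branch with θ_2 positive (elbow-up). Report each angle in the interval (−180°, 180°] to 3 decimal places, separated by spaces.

-121.500 45.002 -178.502

wrist centre = target − a_3·(cos φ, sin φ) = (-3.5351, -12.5356)
cos θ_2 = (169.6370−9²−5²)/(2·9·5) = 0.7071; θ_2 = 45.0024° (elbow-up)
β = atan2(-12.5356,-3.5351) = -105.7487°; ψ = atan2(3.5357,12.5354) = 15.7514°
θ_1 = β − ψ = -121.5001°
θ_3 = φ − θ_1 − θ_2 = -178.5023° (wrapped to (-180°,180°])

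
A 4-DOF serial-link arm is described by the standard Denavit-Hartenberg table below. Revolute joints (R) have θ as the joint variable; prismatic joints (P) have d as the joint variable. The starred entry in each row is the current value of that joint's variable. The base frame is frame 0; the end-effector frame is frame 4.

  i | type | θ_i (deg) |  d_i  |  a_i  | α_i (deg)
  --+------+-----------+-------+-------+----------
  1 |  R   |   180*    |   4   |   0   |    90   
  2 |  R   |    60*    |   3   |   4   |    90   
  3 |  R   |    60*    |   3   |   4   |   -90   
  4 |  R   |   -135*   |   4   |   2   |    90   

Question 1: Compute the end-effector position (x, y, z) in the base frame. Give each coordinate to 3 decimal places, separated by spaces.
-4.737 7.239 3.377

after link 1: o_1 = (0.0000, 0.0000, 4.0000)
after link 2: o_2 = (-2.0000, 3.0000, 7.4641)
after link 3: o_3 = (-5.5981, 6.4641, 7.6962)
after link 4: o_4 = (-4.7372, 7.2394, 3.3767)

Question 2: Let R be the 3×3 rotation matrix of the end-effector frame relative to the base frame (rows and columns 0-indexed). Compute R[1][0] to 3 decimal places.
-0.612

End-effector x-axis (col 0 of R) = (-0.4356,-0.6124,-0.6597)
R[1][0] = -0.6124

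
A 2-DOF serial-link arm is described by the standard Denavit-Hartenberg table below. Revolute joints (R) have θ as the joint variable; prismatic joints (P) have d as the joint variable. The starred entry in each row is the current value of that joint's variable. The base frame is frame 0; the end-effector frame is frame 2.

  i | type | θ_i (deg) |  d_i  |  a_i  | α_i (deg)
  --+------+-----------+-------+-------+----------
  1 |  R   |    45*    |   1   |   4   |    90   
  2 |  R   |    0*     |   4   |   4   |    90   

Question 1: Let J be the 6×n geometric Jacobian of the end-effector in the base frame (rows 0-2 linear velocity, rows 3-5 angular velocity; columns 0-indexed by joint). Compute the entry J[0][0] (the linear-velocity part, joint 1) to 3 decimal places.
-2.828

axis z_0 = ẑ; lever o_n−o_0 = (8.4853,2.8284,1.0000)
cross product → J_v[:, 0] = (-2.8284,8.4853,0.0000)
J_ω[:, 0] = z_0
entry J[0][0] = -2.8284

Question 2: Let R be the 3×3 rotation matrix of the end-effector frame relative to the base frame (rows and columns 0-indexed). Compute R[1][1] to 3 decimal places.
End-effector y-axis (col 1 of R) = (0.7071,-0.7071,0.0000)
R[1][1] = -0.7071

-0.707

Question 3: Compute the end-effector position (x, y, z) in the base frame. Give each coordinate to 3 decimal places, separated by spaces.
8.485 2.828 1.000

after link 1: o_1 = (2.8284, 2.8284, 1.0000)
after link 2: o_2 = (8.4853, 2.8284, 1.0000)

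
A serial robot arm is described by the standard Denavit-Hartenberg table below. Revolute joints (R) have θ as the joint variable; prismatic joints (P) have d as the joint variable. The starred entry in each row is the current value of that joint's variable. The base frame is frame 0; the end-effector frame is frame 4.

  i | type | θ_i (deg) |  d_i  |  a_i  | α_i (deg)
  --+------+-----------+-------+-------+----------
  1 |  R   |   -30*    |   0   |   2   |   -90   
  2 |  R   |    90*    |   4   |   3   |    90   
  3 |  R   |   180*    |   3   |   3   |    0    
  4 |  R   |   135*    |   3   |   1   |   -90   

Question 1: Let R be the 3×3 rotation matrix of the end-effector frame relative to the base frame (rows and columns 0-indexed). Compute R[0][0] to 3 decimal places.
-0.354

End-effector x-axis (col 0 of R) = (-0.3536,-0.6124,-0.7071)
R[0][0] = -0.3536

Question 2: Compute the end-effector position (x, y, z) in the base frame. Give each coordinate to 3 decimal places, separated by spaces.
after link 1: o_1 = (1.7321, -1.0000, 0.0000)
after link 2: o_2 = (3.7321, 2.4641, -3.0000)
after link 3: o_3 = (6.3301, 0.9641, 0.0000)
after link 4: o_4 = (8.5746, -1.1483, -0.7071)

8.575 -1.148 -0.707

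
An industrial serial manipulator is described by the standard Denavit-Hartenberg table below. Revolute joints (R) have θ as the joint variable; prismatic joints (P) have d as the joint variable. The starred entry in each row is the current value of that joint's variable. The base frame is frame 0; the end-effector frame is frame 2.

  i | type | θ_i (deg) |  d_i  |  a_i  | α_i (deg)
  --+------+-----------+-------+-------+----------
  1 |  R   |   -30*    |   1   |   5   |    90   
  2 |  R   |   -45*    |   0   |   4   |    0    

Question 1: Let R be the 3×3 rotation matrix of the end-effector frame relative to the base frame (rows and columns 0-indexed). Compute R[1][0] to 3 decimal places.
End-effector x-axis (col 0 of R) = (0.6124,-0.3536,-0.7071)
R[1][0] = -0.3536

-0.354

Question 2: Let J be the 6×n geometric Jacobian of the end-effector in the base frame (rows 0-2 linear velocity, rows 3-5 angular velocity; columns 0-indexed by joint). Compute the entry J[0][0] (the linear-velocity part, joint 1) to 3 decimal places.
axis z_0 = ẑ; lever o_n−o_0 = (6.7796,-3.9142,-1.8284)
cross product → J_v[:, 0] = (3.9142,6.7796,-0.0000)
J_ω[:, 0] = z_0
entry J[0][0] = 3.9142

3.914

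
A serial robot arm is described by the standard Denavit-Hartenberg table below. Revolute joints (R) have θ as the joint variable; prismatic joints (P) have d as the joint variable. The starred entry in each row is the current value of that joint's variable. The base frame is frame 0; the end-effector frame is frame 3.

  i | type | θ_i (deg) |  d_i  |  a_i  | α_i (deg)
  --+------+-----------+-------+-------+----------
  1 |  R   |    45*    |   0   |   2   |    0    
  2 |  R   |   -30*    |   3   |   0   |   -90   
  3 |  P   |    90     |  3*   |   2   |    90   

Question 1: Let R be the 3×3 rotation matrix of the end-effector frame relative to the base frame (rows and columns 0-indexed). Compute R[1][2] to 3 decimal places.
0.259

End-effector z-axis (col 2 of R) = (0.9659,0.2588,0.0000)
R[1][2] = 0.2588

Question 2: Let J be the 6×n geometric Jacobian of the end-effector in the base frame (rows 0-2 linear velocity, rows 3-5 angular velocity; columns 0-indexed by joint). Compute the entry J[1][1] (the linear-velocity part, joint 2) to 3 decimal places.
axis z_1 = (0.0000,0.0000,1.0000); lever o_n−o_1 = (-0.7765,2.8978,1.0000)
cross product → J_v[:, 1] = (-2.8978,-0.7765,0.0000)
J_ω[:, 1] = z_1
entry J[1][1] = -0.7765

-0.776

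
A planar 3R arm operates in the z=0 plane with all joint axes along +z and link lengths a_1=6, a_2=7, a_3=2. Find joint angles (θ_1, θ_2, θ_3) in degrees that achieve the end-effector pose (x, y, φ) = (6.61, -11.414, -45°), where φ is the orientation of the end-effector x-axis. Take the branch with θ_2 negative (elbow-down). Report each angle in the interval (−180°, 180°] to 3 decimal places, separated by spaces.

wrist centre = target − a_3·(cos φ, sin φ) = (5.1958, -9.9998)
cos θ_2 = (126.9919−6²−7²)/(2·6·7) = 0.4999; θ_2 = -60.0064° (elbow-down)
β = atan2(-9.9998,5.1958) = -62.5441°; ψ = atan2(-6.0626,9.4993) = -32.5464°
θ_1 = β − ψ = -29.9976°
θ_3 = φ − θ_1 − θ_2 = 45.0040° (wrapped to (-180°,180°])

-29.998 -60.006 45.004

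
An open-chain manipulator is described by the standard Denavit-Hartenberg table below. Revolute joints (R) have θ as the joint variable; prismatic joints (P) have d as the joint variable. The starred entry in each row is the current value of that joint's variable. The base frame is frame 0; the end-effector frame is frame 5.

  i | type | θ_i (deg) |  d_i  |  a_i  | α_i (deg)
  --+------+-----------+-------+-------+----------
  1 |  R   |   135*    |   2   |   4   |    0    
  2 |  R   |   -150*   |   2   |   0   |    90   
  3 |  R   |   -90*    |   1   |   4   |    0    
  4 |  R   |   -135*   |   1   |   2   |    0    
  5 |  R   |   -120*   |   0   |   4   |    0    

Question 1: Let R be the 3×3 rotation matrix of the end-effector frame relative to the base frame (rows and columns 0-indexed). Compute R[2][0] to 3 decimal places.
0.259

End-effector x-axis (col 0 of R) = (0.9330,-0.2500,0.2588)
R[2][0] = 0.2588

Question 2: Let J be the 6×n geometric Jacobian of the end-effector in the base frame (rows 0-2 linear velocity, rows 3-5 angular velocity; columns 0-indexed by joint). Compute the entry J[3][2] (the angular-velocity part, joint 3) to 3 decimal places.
-0.259

axis z_2 = (-0.2588,-0.9659,0.0000); lever o_n−o_2 = (1.8484,-2.5658,-1.5505)
cross product → J_v[:, 2] = (1.4977,-0.4013,2.4495)
J_ω[:, 2] = z_2
entry J[3][2] = -0.2588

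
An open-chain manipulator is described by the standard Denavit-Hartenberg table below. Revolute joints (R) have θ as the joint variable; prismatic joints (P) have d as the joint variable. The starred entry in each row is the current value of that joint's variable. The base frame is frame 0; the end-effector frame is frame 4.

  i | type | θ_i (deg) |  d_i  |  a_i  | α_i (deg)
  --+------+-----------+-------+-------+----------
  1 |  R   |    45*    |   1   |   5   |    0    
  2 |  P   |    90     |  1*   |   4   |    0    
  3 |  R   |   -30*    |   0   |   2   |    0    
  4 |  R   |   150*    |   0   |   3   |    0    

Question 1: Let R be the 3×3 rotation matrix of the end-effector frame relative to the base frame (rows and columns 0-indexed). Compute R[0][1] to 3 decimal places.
0.966

End-effector y-axis (col 1 of R) = (0.9659,-0.2588,0.0000)
R[0][1] = 0.9659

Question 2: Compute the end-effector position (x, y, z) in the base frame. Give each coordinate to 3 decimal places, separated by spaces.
after link 1: o_1 = (3.5355, 3.5355, 1.0000)
after link 2: o_2 = (0.7071, 6.3640, 2.0000)
after link 3: o_3 = (0.1895, 8.2958, 2.0000)
after link 4: o_4 = (-0.5870, 5.3980, 2.0000)

-0.587 5.398 2.000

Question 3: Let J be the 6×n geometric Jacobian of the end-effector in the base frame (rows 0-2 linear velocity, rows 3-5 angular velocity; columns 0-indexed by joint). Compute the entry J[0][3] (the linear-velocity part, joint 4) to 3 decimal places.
2.898

axis z_3 = (0.0000,0.0000,1.0000); lever o_n−o_3 = (-0.7765,-2.8978,0.0000)
cross product → J_v[:, 3] = (2.8978,-0.7765,0.0000)
J_ω[:, 3] = z_3
entry J[0][3] = 2.8978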